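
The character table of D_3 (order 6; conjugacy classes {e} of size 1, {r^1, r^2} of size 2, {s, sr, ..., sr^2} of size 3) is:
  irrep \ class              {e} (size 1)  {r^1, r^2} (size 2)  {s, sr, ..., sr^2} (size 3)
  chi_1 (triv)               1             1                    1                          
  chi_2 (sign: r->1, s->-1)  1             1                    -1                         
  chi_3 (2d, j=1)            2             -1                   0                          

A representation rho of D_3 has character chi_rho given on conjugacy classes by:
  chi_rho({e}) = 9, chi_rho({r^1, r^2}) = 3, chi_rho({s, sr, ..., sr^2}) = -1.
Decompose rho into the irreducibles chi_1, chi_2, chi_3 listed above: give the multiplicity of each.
Multiplicities: chi_1: 2, chi_2: 3, chi_3: 2.

Why: Use <chi_rho, chi> = (1/|G|) sum_C |C| * chi_rho(C) * conj(chi(C)) with |G| = 6 for each irreducible chi in the table:
  <chi_rho, chi_1> = (1/6)[1*(9)*conj(1) + 2*(3)*conj(1) + 3*(-1)*conj(1)]
      = (1/6)[(9) + (6) + (-3)] = 12/6 = 2
  <chi_rho, chi_2> = (1/6)[1*(9)*conj(1) + 2*(3)*conj(1) + 3*(-1)*conj(-1)]
      = (1/6)[(9) + (6) + (3)] = 18/6 = 3
  <chi_rho, chi_3> = (1/6)[1*(9)*conj(2) + 2*(3)*conj(-1) + 3*(-1)*conj(0)]
      = (1/6)[(18) + (-6) + (0)] = 12/6 = 2
Dimension check: dim(rho) = sum (mult * dim) = 2*1 + 3*1 + 2*2 = 9 = chi_rho(e) = 9.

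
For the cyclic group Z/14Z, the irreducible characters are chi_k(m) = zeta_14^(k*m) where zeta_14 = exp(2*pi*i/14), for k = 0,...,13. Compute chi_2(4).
chi_2(4) = zeta_14^8 = exp(-6*I*pi/7)

Why: chi_2(4) = zeta_14^(2*4) = zeta_14^8. Since zeta_14^14 = 1, this equals zeta_14^8 = exp(2*pi*i*8/14) = exp(-6*I*pi/7).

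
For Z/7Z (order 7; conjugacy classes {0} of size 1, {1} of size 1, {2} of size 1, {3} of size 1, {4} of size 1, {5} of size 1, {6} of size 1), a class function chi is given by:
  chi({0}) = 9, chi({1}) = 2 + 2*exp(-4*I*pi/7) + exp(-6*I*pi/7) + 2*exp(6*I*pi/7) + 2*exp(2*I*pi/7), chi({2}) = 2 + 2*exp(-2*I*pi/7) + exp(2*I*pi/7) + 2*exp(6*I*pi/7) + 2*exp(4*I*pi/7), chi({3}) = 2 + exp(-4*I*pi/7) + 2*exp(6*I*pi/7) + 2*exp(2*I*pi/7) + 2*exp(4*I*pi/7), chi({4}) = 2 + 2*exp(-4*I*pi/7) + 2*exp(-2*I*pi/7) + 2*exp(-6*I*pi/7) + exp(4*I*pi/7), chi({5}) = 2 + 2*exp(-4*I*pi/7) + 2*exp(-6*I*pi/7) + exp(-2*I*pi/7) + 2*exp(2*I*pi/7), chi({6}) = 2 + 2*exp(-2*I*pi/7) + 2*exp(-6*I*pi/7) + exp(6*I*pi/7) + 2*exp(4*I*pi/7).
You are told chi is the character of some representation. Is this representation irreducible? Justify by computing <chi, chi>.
Not irreducible (reducible): <chi, chi> = 17 > 1.

<chi, chi> = (1/|G|) sum_C |C| * |chi(C)|^2 = (1/7)[1*|9|^2 + 1*|2 + 2*exp(-4*I*pi/7) + exp(-6*I*pi/7) + 2*exp(6*I*pi/7) + 2*exp(2*I*pi/7)|^2 + 1*|2 + 2*exp(-2*I*pi/7) + exp(2*I*pi/7) + 2*exp(6*I*pi/7) + 2*exp(4*I*pi/7)|^2 + 1*|2 + exp(-4*I*pi/7) + 2*exp(6*I*pi/7) + 2*exp(2*I*pi/7) + 2*exp(4*I*pi/7)|^2 + 1*|2 + 2*exp(-4*I*pi/7) + 2*exp(-2*I*pi/7) + 2*exp(-6*I*pi/7) + exp(4*I*pi/7)|^2 + 1*|2 + 2*exp(-4*I*pi/7) + 2*exp(-6*I*pi/7) + exp(-2*I*pi/7) + 2*exp(2*I*pi/7)|^2 + 1*|2 + 2*exp(-2*I*pi/7) + 2*exp(-6*I*pi/7) + exp(6*I*pi/7) + 2*exp(4*I*pi/7)|^2]
  = (1/7)[(81) + (17 + 12*exp(-4*I*pi/7) + 8*exp(-2*I*pi/7) + 12*exp(-6*I*pi/7) + 12*exp(6*I*pi/7) + 8*exp(2*I*pi/7) + 12*exp(4*I*pi/7)) + (17 + 12*exp(-2*I*pi/7) + 8*exp(-4*I*pi/7) + 12*exp(-6*I*pi/7) + 12*exp(6*I*pi/7) + 8*exp(4*I*pi/7) + 12*exp(2*I*pi/7)) + (17 + 12*exp(-4*I*pi/7) + 12*exp(-2*I*pi/7) + 8*exp(-6*I*pi/7) + 8*exp(6*I*pi/7) + 12*exp(2*I*pi/7) + 12*exp(4*I*pi/7)) + (17 + 12*exp(-4*I*pi/7) + 12*exp(-2*I*pi/7) + 8*exp(-6*I*pi/7) + 8*exp(6*I*pi/7) + 12*exp(2*I*pi/7) + 12*exp(4*I*pi/7)) + (17 + 12*exp(-2*I*pi/7) + 8*exp(-4*I*pi/7) + 12*exp(-6*I*pi/7) + 12*exp(6*I*pi/7) + 8*exp(4*I*pi/7) + 12*exp(2*I*pi/7)) + (17 + 12*exp(-4*I*pi/7) + 8*exp(-2*I*pi/7) + 12*exp(-6*I*pi/7) + 12*exp(6*I*pi/7) + 8*exp(2*I*pi/7) + 12*exp(4*I*pi/7))] = 119/7 = 17.
(Exp terms are combined using exp(i*s)*conj(exp(i*t)) = exp(i*(s-t)), and sums of them are collapsed using the identity that for every m > 1 the m distinct m-th roots of unity sum to 0, e.g. 1 + exp(2*I*pi/3) + exp(-2*I*pi/3) = 0.)
A character is irreducible iff <chi, chi> = 1, so this representation is reducible.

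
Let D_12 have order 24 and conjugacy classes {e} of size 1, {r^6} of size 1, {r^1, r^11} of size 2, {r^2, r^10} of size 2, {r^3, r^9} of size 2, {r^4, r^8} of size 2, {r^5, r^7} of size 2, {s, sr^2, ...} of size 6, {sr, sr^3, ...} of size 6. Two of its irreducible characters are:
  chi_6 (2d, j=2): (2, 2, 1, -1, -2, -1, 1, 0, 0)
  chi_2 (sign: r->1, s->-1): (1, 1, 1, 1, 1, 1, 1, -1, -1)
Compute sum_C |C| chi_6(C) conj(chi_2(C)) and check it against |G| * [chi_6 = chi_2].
Sum = 0; so <chi_6, chi_2> = 0 (distinct irreducibles are orthogonal).

Compute term by term over conjugacy classes (|C| * chi_6(C) * conj(chi_2(C))):
  1*(2)*conj(1) + 1*(2)*conj(1) + 2*(1)*conj(1) + 2*(-1)*conj(1) + 2*(-2)*conj(1) + 2*(-1)*conj(1) + 2*(1)*conj(1) + 6*(0)*conj(-1) + 6*(0)*conj(-1)
  = (2) + (2) + (2) + (-2) + (-4) + (-2) + (2) + (0) + (0)
  = 0.
Dividing by |G| = 24 gives 0/24 = 0, matching the row-orthogonality relation <chi_6, chi_2> = [chi_6 = chi_2].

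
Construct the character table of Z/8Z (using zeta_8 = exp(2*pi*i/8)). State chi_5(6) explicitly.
Character table of Z/8Z (irreps indexed chi_0,...,chi_7 with chi_k(m) = zeta_8^(k*m), zeta_8 = exp(2*pi*i/8)):
  irrep \ class  {0} (size 1)  {1} (size 1)    {2} (size 1)  {3} (size 1)    {4} (size 1)  {5} (size 1)    {6} (size 1)  {7} (size 1)  
  chi_0          1             1               1             1               1             1               1             1             
  chi_1          1             exp(I*pi/4)     I             exp(3*I*pi/4)   -1            exp(-3*I*pi/4)  -I            exp(-I*pi/4)  
  chi_2          1             I               -1            -I              1             I               -1            -I            
  chi_3          1             exp(3*I*pi/4)   -I            exp(I*pi/4)     -1            exp(-I*pi/4)    I             exp(-3*I*pi/4)
  chi_4          1             -1              1             -1              1             -1              1             -1            
  chi_5          1             exp(-3*I*pi/4)  I             exp(-I*pi/4)    -1            exp(I*pi/4)     -I            exp(3*I*pi/4) 
  chi_6          1             -I              -1            I               1             -I              -1            I             
  chi_7          1             exp(-I*pi/4)    -I            exp(-3*I*pi/4)  -1            exp(3*I*pi/4)   I             exp(I*pi/4)   

Spot check: chi_5(6) = zeta_8^(5*6) = zeta_8^30 = -I.

Proof sketch: Z/8Z is abelian, so all 8 irreducible complex representations are 1-dimensional. They are given by chi_k(m) = zeta_8^(k*m) for k = 0,...,7. Row orthogonality: sum_m chi_k(m) conj(chi_l(m)) = 8 * [k = l].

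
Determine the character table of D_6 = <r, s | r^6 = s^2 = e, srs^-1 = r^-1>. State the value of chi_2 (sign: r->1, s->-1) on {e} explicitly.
Conjugacy classes: {e} of size 1, {r^3} of size 1, {r^1, r^5} of size 2, {r^2, r^4} of size 2, {s, sr^2, ...} of size 3, {sr, sr^3, ...} of size 3.
Character table:
  irrep \ class              {e} (size 1)  {r^3} (size 1)  {r^1, r^5} (size 2)  {r^2, r^4} (size 2)  {s, sr^2, ...} (size 3)  {sr, sr^3, ...} (size 3)
  chi_1 (triv)               1             1               1                    1                    1                        1                       
  chi_2 (sign: r->1, s->-1)  1             1               1                    1                    -1                       -1                      
  chi_3 (r->-1, s->1)        1             -1              -1                   1                    1                        -1                      
  chi_4 (r->-1, s->-1)       1             -1              -1                   1                    -1                       1                       
  chi_5 (2d, j=1)            2             -2              1                    -1                   0                        0                       
  chi_6 (2d, j=2)            2             2               -1                   -1                   0                        0                       

Spot check: chi_2 (sign: r->1, s->-1) on {e} = 1.

Details: D_6 has order 2*6 = 12 with 6 conjugacy classes, hence 6 irreducibles. Sum of squared dims 1 + 1 + 1 + 1 + 4 + 4 = 12 = |G|. Linear characters come from the abelianisation; the 2-dimensional irreps have character r^k -> 2*cos(2*pi*j*k/6), reflections -> 0.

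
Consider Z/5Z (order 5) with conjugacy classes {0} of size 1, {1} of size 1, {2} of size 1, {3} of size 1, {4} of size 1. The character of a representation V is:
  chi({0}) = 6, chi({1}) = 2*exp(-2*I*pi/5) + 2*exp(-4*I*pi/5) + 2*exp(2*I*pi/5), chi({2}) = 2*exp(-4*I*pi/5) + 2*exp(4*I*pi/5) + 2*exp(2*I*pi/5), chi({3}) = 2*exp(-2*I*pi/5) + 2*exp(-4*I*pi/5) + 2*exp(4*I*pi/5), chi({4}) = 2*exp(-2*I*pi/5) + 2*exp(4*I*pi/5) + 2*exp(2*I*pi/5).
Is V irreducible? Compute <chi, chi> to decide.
Not irreducible (reducible): <chi, chi> = 12 > 1.

Proof sketch: <chi, chi> = (1/|G|) sum_C |C| * |chi(C)|^2 = (1/5)[1*|6|^2 + 1*|2*exp(-2*I*pi/5) + 2*exp(-4*I*pi/5) + 2*exp(2*I*pi/5)|^2 + 1*|2*exp(-4*I*pi/5) + 2*exp(4*I*pi/5) + 2*exp(2*I*pi/5)|^2 + 1*|2*exp(-2*I*pi/5) + 2*exp(-4*I*pi/5) + 2*exp(4*I*pi/5)|^2 + 1*|2*exp(-2*I*pi/5) + 2*exp(4*I*pi/5) + 2*exp(2*I*pi/5)|^2]
  = (1/5)[(36) + (12 + 8*exp(-4*I*pi/5) + 4*exp(-2*I*pi/5) + 4*exp(2*I*pi/5) + 8*exp(4*I*pi/5)) + (12 + 8*exp(-2*I*pi/5) + 4*exp(-4*I*pi/5) + 4*exp(4*I*pi/5) + 8*exp(2*I*pi/5)) + (12 + 8*exp(-2*I*pi/5) + 4*exp(-4*I*pi/5) + 4*exp(4*I*pi/5) + 8*exp(2*I*pi/5)) + (12 + 8*exp(-4*I*pi/5) + 4*exp(-2*I*pi/5) + 4*exp(2*I*pi/5) + 8*exp(4*I*pi/5))] = 60/5 = 12.
(Exp terms are combined using exp(i*s)*conj(exp(i*t)) = exp(i*(s-t)), and sums of them are collapsed using the identity that for every m > 1 the m distinct m-th roots of unity sum to 0, e.g. 1 + exp(2*I*pi/3) + exp(-2*I*pi/3) = 0.)
A character is irreducible iff <chi, chi> = 1, so this representation is reducible.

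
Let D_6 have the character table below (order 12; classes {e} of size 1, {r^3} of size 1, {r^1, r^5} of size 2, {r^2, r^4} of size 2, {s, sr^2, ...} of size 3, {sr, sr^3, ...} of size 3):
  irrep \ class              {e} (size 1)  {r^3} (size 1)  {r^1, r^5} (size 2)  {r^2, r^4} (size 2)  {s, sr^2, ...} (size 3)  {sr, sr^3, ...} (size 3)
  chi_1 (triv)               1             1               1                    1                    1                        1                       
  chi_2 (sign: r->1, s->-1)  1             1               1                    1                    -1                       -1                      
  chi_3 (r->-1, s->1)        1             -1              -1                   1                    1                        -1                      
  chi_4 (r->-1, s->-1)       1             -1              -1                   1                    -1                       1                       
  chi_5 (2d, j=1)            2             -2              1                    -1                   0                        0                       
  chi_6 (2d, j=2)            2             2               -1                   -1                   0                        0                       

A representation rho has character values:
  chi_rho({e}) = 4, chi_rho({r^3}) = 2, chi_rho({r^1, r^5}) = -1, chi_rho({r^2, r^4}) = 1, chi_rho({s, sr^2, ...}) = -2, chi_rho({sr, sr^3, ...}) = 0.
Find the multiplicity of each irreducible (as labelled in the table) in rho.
Multiplicities: chi_1: 0, chi_2: 1, chi_3: 0, chi_4: 1, chi_5: 0, chi_6: 1.

Explanation: Use <chi_rho, chi> = (1/|G|) sum_C |C| * chi_rho(C) * conj(chi(C)) with |G| = 12 for each irreducible chi in the table:
  <chi_rho, chi_1> = (1/12)[1*(4)*conj(1) + 1*(2)*conj(1) + 2*(-1)*conj(1) + 2*(1)*conj(1) + 3*(-2)*conj(1) + 3*(0)*conj(1)]
      = (1/12)[(4) + (2) + (-2) + (2) + (-6) + (0)] = 0/12 = 0
  <chi_rho, chi_2> = (1/12)[1*(4)*conj(1) + 1*(2)*conj(1) + 2*(-1)*conj(1) + 2*(1)*conj(1) + 3*(-2)*conj(-1) + 3*(0)*conj(-1)]
      = (1/12)[(4) + (2) + (-2) + (2) + (6) + (0)] = 12/12 = 1
  <chi_rho, chi_3> = (1/12)[1*(4)*conj(1) + 1*(2)*conj(-1) + 2*(-1)*conj(-1) + 2*(1)*conj(1) + 3*(-2)*conj(1) + 3*(0)*conj(-1)]
      = (1/12)[(4) + (-2) + (2) + (2) + (-6) + (0)] = 0/12 = 0
  <chi_rho, chi_4> = (1/12)[1*(4)*conj(1) + 1*(2)*conj(-1) + 2*(-1)*conj(-1) + 2*(1)*conj(1) + 3*(-2)*conj(-1) + 3*(0)*conj(1)]
      = (1/12)[(4) + (-2) + (2) + (2) + (6) + (0)] = 12/12 = 1
  <chi_rho, chi_5> = (1/12)[1*(4)*conj(2) + 1*(2)*conj(-2) + 2*(-1)*conj(1) + 2*(1)*conj(-1) + 3*(-2)*conj(0) + 3*(0)*conj(0)]
      = (1/12)[(8) + (-4) + (-2) + (-2) + (0) + (0)] = 0/12 = 0
  <chi_rho, chi_6> = (1/12)[1*(4)*conj(2) + 1*(2)*conj(2) + 2*(-1)*conj(-1) + 2*(1)*conj(-1) + 3*(-2)*conj(0) + 3*(0)*conj(0)]
      = (1/12)[(8) + (4) + (2) + (-2) + (0) + (0)] = 12/12 = 1
Dimension check: dim(rho) = sum (mult * dim) = 0*1 + 1*1 + 0*1 + 1*1 + 0*2 + 1*2 = 4 = chi_rho(e) = 4.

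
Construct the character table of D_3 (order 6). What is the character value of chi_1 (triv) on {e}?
Conjugacy classes: {e} of size 1, {r^1, r^2} of size 2, {s, sr, ..., sr^2} of size 3.
Character table:
  irrep \ class              {e} (size 1)  {r^1, r^2} (size 2)  {s, sr, ..., sr^2} (size 3)
  chi_1 (triv)               1             1                    1                          
  chi_2 (sign: r->1, s->-1)  1             1                    -1                         
  chi_3 (2d, j=1)            2             -1                   0                          

Spot check: chi_1 (triv) on {e} = 1.

Justification: D_3 has order 2*3 = 6 with 3 conjugacy classes, hence 3 irreducibles. Sum of squared dims 1 + 1 + 4 = 6 = |G|. Linear characters come from the abelianisation; the 2-dimensional irreps have character r^k -> 2*cos(2*pi*j*k/3), reflections -> 0.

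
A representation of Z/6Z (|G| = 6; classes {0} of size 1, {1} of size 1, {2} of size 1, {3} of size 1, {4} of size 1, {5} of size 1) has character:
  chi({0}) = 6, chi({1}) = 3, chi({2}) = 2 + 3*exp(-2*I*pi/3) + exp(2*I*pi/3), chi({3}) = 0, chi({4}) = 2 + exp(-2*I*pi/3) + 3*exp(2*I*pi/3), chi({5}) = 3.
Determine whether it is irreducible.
Not irreducible (reducible): <chi, chi> = 10 > 1.

<chi, chi> = (1/|G|) sum_C |C| * |chi(C)|^2 = (1/6)[1*|6|^2 + 1*|3|^2 + 1*|2 + 3*exp(-2*I*pi/3) + exp(2*I*pi/3)|^2 + 1*|0|^2 + 1*|2 + exp(-2*I*pi/3) + 3*exp(2*I*pi/3)|^2 + 1*|3|^2]
  = (1/6)[(36) + (9) + (3) + (0) + (3) + (9)] = 60/6 = 10.
(Exp terms are combined using exp(i*s)*conj(exp(i*t)) = exp(i*(s-t)), and sums of them are collapsed using the identity that for every m > 1 the m distinct m-th roots of unity sum to 0, e.g. 1 + exp(2*I*pi/3) + exp(-2*I*pi/3) = 0.)
A character is irreducible iff <chi, chi> = 1, so this representation is reducible.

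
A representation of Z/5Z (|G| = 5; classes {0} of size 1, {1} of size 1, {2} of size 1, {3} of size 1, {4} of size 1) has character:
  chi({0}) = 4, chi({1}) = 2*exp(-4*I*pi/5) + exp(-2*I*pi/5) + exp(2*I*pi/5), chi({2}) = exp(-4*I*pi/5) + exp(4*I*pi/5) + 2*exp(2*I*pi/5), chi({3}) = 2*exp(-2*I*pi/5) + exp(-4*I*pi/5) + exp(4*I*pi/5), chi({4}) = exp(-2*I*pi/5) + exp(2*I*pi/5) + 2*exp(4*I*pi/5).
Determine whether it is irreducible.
Not irreducible (reducible): <chi, chi> = 6 > 1.

Explanation: <chi, chi> = (1/|G|) sum_C |C| * |chi(C)|^2 = (1/5)[1*|4|^2 + 1*|2*exp(-4*I*pi/5) + exp(-2*I*pi/5) + exp(2*I*pi/5)|^2 + 1*|exp(-4*I*pi/5) + exp(4*I*pi/5) + 2*exp(2*I*pi/5)|^2 + 1*|2*exp(-2*I*pi/5) + exp(-4*I*pi/5) + exp(4*I*pi/5)|^2 + 1*|exp(-2*I*pi/5) + exp(2*I*pi/5) + 2*exp(4*I*pi/5)|^2]
  = (1/5)[(16) + (6 + 2*exp(-2*I*pi/5) + 3*exp(-4*I*pi/5) + 3*exp(4*I*pi/5) + 2*exp(2*I*pi/5)) + (6 + 3*exp(-2*I*pi/5) + 2*exp(-4*I*pi/5) + 2*exp(4*I*pi/5) + 3*exp(2*I*pi/5)) + (6 + 3*exp(-2*I*pi/5) + 2*exp(-4*I*pi/5) + 2*exp(4*I*pi/5) + 3*exp(2*I*pi/5)) + (6 + 2*exp(-2*I*pi/5) + 3*exp(-4*I*pi/5) + 3*exp(4*I*pi/5) + 2*exp(2*I*pi/5))] = 30/5 = 6.
(Exp terms are combined using exp(i*s)*conj(exp(i*t)) = exp(i*(s-t)), and sums of them are collapsed using the identity that for every m > 1 the m distinct m-th roots of unity sum to 0, e.g. 1 + exp(2*I*pi/3) + exp(-2*I*pi/3) = 0.)
A character is irreducible iff <chi, chi> = 1, so this representation is reducible.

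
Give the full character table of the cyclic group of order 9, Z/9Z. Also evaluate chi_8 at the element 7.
Character table of Z/9Z (irreps indexed chi_0,...,chi_8 with chi_k(m) = zeta_9^(k*m), zeta_9 = exp(2*pi*i/9)):
  irrep \ class  {0} (size 1)  {1} (size 1)    {2} (size 1)    {3} (size 1)    {4} (size 1)    {5} (size 1)    {6} (size 1)    {7} (size 1)    {8} (size 1)  
  chi_0          1             1               1               1               1               1               1               1               1             
  chi_1          1             exp(2*I*pi/9)   exp(4*I*pi/9)   exp(2*I*pi/3)   exp(8*I*pi/9)   exp(-8*I*pi/9)  exp(-2*I*pi/3)  exp(-4*I*pi/9)  exp(-2*I*pi/9)
  chi_2          1             exp(4*I*pi/9)   exp(8*I*pi/9)   exp(-2*I*pi/3)  exp(-2*I*pi/9)  exp(2*I*pi/9)   exp(2*I*pi/3)   exp(-8*I*pi/9)  exp(-4*I*pi/9)
  chi_3          1             exp(2*I*pi/3)   exp(-2*I*pi/3)  1               exp(2*I*pi/3)   exp(-2*I*pi/3)  1               exp(2*I*pi/3)   exp(-2*I*pi/3)
  chi_4          1             exp(8*I*pi/9)   exp(-2*I*pi/9)  exp(2*I*pi/3)   exp(-4*I*pi/9)  exp(4*I*pi/9)   exp(-2*I*pi/3)  exp(2*I*pi/9)   exp(-8*I*pi/9)
  chi_5          1             exp(-8*I*pi/9)  exp(2*I*pi/9)   exp(-2*I*pi/3)  exp(4*I*pi/9)   exp(-4*I*pi/9)  exp(2*I*pi/3)   exp(-2*I*pi/9)  exp(8*I*pi/9) 
  chi_6          1             exp(-2*I*pi/3)  exp(2*I*pi/3)   1               exp(-2*I*pi/3)  exp(2*I*pi/3)   1               exp(-2*I*pi/3)  exp(2*I*pi/3) 
  chi_7          1             exp(-4*I*pi/9)  exp(-8*I*pi/9)  exp(2*I*pi/3)   exp(2*I*pi/9)   exp(-2*I*pi/9)  exp(-2*I*pi/3)  exp(8*I*pi/9)   exp(4*I*pi/9) 
  chi_8          1             exp(-2*I*pi/9)  exp(-4*I*pi/9)  exp(-2*I*pi/3)  exp(-8*I*pi/9)  exp(8*I*pi/9)   exp(2*I*pi/3)   exp(4*I*pi/9)   exp(2*I*pi/9) 

Spot check: chi_8(7) = zeta_9^(8*7) = zeta_9^56 = exp(4*I*pi/9).

Working: Z/9Z is abelian, so all 9 irreducible complex representations are 1-dimensional. They are given by chi_k(m) = zeta_9^(k*m) for k = 0,...,8. Row orthogonality: sum_m chi_k(m) conj(chi_l(m)) = 9 * [k = l].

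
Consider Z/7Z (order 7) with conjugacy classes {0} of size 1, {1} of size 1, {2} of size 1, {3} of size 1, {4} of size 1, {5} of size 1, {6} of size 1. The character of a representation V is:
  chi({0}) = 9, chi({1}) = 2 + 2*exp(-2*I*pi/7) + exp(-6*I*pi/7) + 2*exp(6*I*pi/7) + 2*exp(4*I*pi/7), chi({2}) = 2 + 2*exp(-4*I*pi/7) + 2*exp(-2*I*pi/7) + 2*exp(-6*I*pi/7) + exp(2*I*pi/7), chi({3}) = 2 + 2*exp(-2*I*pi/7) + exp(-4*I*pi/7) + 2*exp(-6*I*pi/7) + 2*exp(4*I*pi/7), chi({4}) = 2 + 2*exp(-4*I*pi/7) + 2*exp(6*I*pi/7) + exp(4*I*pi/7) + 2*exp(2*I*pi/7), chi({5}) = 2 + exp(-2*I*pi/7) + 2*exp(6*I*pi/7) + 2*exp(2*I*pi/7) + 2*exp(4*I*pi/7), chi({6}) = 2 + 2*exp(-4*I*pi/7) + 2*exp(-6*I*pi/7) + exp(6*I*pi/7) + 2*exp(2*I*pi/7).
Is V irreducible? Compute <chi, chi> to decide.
Not irreducible (reducible): <chi, chi> = 17 > 1.

Reasoning: <chi, chi> = (1/|G|) sum_C |C| * |chi(C)|^2 = (1/7)[1*|9|^2 + 1*|2 + 2*exp(-2*I*pi/7) + exp(-6*I*pi/7) + 2*exp(6*I*pi/7) + 2*exp(4*I*pi/7)|^2 + 1*|2 + 2*exp(-4*I*pi/7) + 2*exp(-2*I*pi/7) + 2*exp(-6*I*pi/7) + exp(2*I*pi/7)|^2 + 1*|2 + 2*exp(-2*I*pi/7) + exp(-4*I*pi/7) + 2*exp(-6*I*pi/7) + 2*exp(4*I*pi/7)|^2 + 1*|2 + 2*exp(-4*I*pi/7) + 2*exp(6*I*pi/7) + exp(4*I*pi/7) + 2*exp(2*I*pi/7)|^2 + 1*|2 + exp(-2*I*pi/7) + 2*exp(6*I*pi/7) + 2*exp(2*I*pi/7) + 2*exp(4*I*pi/7)|^2 + 1*|2 + 2*exp(-4*I*pi/7) + 2*exp(-6*I*pi/7) + exp(6*I*pi/7) + 2*exp(2*I*pi/7)|^2]
  = (1/7)[(81) + (17 + 10*exp(-2*I*pi/7) + 8*exp(-4*I*pi/7) + 14*exp(-6*I*pi/7) + 14*exp(6*I*pi/7) + 8*exp(4*I*pi/7) + 10*exp(2*I*pi/7)) + (17 + 14*exp(-2*I*pi/7) + 10*exp(-4*I*pi/7) + 8*exp(-6*I*pi/7) + 8*exp(6*I*pi/7) + 10*exp(4*I*pi/7) + 14*exp(2*I*pi/7)) + (17 + 14*exp(-4*I*pi/7) + 8*exp(-2*I*pi/7) + 10*exp(-6*I*pi/7) + 10*exp(6*I*pi/7) + 8*exp(2*I*pi/7) + 14*exp(4*I*pi/7)) + (17 + 14*exp(-4*I*pi/7) + 8*exp(-2*I*pi/7) + 10*exp(-6*I*pi/7) + 10*exp(6*I*pi/7) + 8*exp(2*I*pi/7) + 14*exp(4*I*pi/7)) + (17 + 14*exp(-2*I*pi/7) + 10*exp(-4*I*pi/7) + 8*exp(-6*I*pi/7) + 8*exp(6*I*pi/7) + 10*exp(4*I*pi/7) + 14*exp(2*I*pi/7)) + (17 + 10*exp(-2*I*pi/7) + 8*exp(-4*I*pi/7) + 14*exp(-6*I*pi/7) + 14*exp(6*I*pi/7) + 8*exp(4*I*pi/7) + 10*exp(2*I*pi/7))] = 119/7 = 17.
(Exp terms are combined using exp(i*s)*conj(exp(i*t)) = exp(i*(s-t)), and sums of them are collapsed using the identity that for every m > 1 the m distinct m-th roots of unity sum to 0, e.g. 1 + exp(2*I*pi/3) + exp(-2*I*pi/3) = 0.)
A character is irreducible iff <chi, chi> = 1, so this representation is reducible.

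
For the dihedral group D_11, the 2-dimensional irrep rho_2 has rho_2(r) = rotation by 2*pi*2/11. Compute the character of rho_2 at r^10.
chi_{rho_2}(r^10) = 2*cos(2*pi*2*10/11) = 2*cos(4*pi/11)

Argument: rho_2(r^10) is rotation by angle 2*pi*2*10/11, whose trace is 2*cos(2*pi*2*10/11) = 2*cos(4*pi/11).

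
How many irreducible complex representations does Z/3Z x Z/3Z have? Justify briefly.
9

The number of irreducible complex representations of a finite group equals its number of conjugacy classes. Z/3Z x Z/3Z is abelian of order 9, so every element is its own conjugacy class: 9 classes, so Z/3Z x Z/3Z (order 9) has exactly 9 irreducible complex representations.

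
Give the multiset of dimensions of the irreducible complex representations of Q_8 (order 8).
Dimensions: 1, 1, 1, 1, 2

Justification: There are 5 irreducibles (= number of conjugacy classes). Their dimensions d_i satisfy sum d_i^2 = |G| = 8: 1 + 1 + 1 + 1 + 4 = 8.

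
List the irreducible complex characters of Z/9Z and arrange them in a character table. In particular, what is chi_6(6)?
Character table of Z/9Z (irreps indexed chi_0,...,chi_8 with chi_k(m) = zeta_9^(k*m), zeta_9 = exp(2*pi*i/9)):
  irrep \ class  {0} (size 1)  {1} (size 1)    {2} (size 1)    {3} (size 1)    {4} (size 1)    {5} (size 1)    {6} (size 1)    {7} (size 1)    {8} (size 1)  
  chi_0          1             1               1               1               1               1               1               1               1             
  chi_1          1             exp(2*I*pi/9)   exp(4*I*pi/9)   exp(2*I*pi/3)   exp(8*I*pi/9)   exp(-8*I*pi/9)  exp(-2*I*pi/3)  exp(-4*I*pi/9)  exp(-2*I*pi/9)
  chi_2          1             exp(4*I*pi/9)   exp(8*I*pi/9)   exp(-2*I*pi/3)  exp(-2*I*pi/9)  exp(2*I*pi/9)   exp(2*I*pi/3)   exp(-8*I*pi/9)  exp(-4*I*pi/9)
  chi_3          1             exp(2*I*pi/3)   exp(-2*I*pi/3)  1               exp(2*I*pi/3)   exp(-2*I*pi/3)  1               exp(2*I*pi/3)   exp(-2*I*pi/3)
  chi_4          1             exp(8*I*pi/9)   exp(-2*I*pi/9)  exp(2*I*pi/3)   exp(-4*I*pi/9)  exp(4*I*pi/9)   exp(-2*I*pi/3)  exp(2*I*pi/9)   exp(-8*I*pi/9)
  chi_5          1             exp(-8*I*pi/9)  exp(2*I*pi/9)   exp(-2*I*pi/3)  exp(4*I*pi/9)   exp(-4*I*pi/9)  exp(2*I*pi/3)   exp(-2*I*pi/9)  exp(8*I*pi/9) 
  chi_6          1             exp(-2*I*pi/3)  exp(2*I*pi/3)   1               exp(-2*I*pi/3)  exp(2*I*pi/3)   1               exp(-2*I*pi/3)  exp(2*I*pi/3) 
  chi_7          1             exp(-4*I*pi/9)  exp(-8*I*pi/9)  exp(2*I*pi/3)   exp(2*I*pi/9)   exp(-2*I*pi/9)  exp(-2*I*pi/3)  exp(8*I*pi/9)   exp(4*I*pi/9) 
  chi_8          1             exp(-2*I*pi/9)  exp(-4*I*pi/9)  exp(-2*I*pi/3)  exp(-8*I*pi/9)  exp(8*I*pi/9)   exp(2*I*pi/3)   exp(4*I*pi/9)   exp(2*I*pi/9) 

Spot check: chi_6(6) = zeta_9^(6*6) = zeta_9^36 = 1.

Proof sketch: Z/9Z is abelian, so all 9 irreducible complex representations are 1-dimensional. They are given by chi_k(m) = zeta_9^(k*m) for k = 0,...,8. Row orthogonality: sum_m chi_k(m) conj(chi_l(m)) = 9 * [k = l].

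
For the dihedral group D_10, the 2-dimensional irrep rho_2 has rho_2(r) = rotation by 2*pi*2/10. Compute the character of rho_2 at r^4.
chi_{rho_2}(r^4) = 2*cos(2*pi*2*4/10) = -1/2 + sqrt(5)/2

Solution. rho_2(r^4) is rotation by angle 2*pi*2*4/10, whose trace is 2*cos(2*pi*2*4/10) = -1/2 + sqrt(5)/2.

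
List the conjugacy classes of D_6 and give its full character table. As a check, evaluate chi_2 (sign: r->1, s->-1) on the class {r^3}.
Conjugacy classes: {e} of size 1, {r^3} of size 1, {r^1, r^5} of size 2, {r^2, r^4} of size 2, {s, sr^2, ...} of size 3, {sr, sr^3, ...} of size 3.
Character table:
  irrep \ class              {e} (size 1)  {r^3} (size 1)  {r^1, r^5} (size 2)  {r^2, r^4} (size 2)  {s, sr^2, ...} (size 3)  {sr, sr^3, ...} (size 3)
  chi_1 (triv)               1             1               1                    1                    1                        1                       
  chi_2 (sign: r->1, s->-1)  1             1               1                    1                    -1                       -1                      
  chi_3 (r->-1, s->1)        1             -1              -1                   1                    1                        -1                      
  chi_4 (r->-1, s->-1)       1             -1              -1                   1                    -1                       1                       
  chi_5 (2d, j=1)            2             -2              1                    -1                   0                        0                       
  chi_6 (2d, j=2)            2             2               -1                   -1                   0                        0                       

Spot check: chi_2 (sign: r->1, s->-1) on {r^3} = 1.

Working: D_6 has order 2*6 = 12 with 6 conjugacy classes, hence 6 irreducibles. Sum of squared dims 1 + 1 + 1 + 1 + 4 + 4 = 12 = |G|. Linear characters come from the abelianisation; the 2-dimensional irreps have character r^k -> 2*cos(2*pi*j*k/6), reflections -> 0.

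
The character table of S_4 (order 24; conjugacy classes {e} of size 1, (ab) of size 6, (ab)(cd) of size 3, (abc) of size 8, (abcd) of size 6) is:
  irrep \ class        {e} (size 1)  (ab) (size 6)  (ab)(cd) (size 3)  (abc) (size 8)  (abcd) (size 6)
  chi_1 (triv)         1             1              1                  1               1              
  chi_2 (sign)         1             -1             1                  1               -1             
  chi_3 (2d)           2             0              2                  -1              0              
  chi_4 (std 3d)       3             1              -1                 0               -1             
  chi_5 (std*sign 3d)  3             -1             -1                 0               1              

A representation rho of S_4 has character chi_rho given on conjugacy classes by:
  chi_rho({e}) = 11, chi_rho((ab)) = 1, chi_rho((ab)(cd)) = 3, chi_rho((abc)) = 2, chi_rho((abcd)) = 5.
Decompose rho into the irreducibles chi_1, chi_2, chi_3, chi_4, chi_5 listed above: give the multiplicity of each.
Multiplicities: chi_1: 3, chi_2: 0, chi_3: 1, chi_4: 0, chi_5: 2.

Use <chi_rho, chi> = (1/|G|) sum_C |C| * chi_rho(C) * conj(chi(C)) with |G| = 24 for each irreducible chi in the table:
  <chi_rho, chi_1> = (1/24)[1*(11)*conj(1) + 6*(1)*conj(1) + 3*(3)*conj(1) + 8*(2)*conj(1) + 6*(5)*conj(1)]
      = (1/24)[(11) + (6) + (9) + (16) + (30)] = 72/24 = 3
  <chi_rho, chi_2> = (1/24)[1*(11)*conj(1) + 6*(1)*conj(-1) + 3*(3)*conj(1) + 8*(2)*conj(1) + 6*(5)*conj(-1)]
      = (1/24)[(11) + (-6) + (9) + (16) + (-30)] = 0/24 = 0
  <chi_rho, chi_3> = (1/24)[1*(11)*conj(2) + 6*(1)*conj(0) + 3*(3)*conj(2) + 8*(2)*conj(-1) + 6*(5)*conj(0)]
      = (1/24)[(22) + (0) + (18) + (-16) + (0)] = 24/24 = 1
  <chi_rho, chi_4> = (1/24)[1*(11)*conj(3) + 6*(1)*conj(1) + 3*(3)*conj(-1) + 8*(2)*conj(0) + 6*(5)*conj(-1)]
      = (1/24)[(33) + (6) + (-9) + (0) + (-30)] = 0/24 = 0
  <chi_rho, chi_5> = (1/24)[1*(11)*conj(3) + 6*(1)*conj(-1) + 3*(3)*conj(-1) + 8*(2)*conj(0) + 6*(5)*conj(1)]
      = (1/24)[(33) + (-6) + (-9) + (0) + (30)] = 48/24 = 2
Dimension check: dim(rho) = sum (mult * dim) = 3*1 + 0*1 + 1*2 + 0*3 + 2*3 = 11 = chi_rho(e) = 11.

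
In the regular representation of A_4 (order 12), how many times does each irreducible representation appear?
Each irreducible V_i of dimension d_i appears with multiplicity d_i, i.e. rho_reg = (direct sum over all irreducibles V_i) d_i V_i. The irreducible dimensions for A_4 are 1, 1, 1, 3: 3 irreducibles of dimension 1, each with multiplicity 1; 1 irreducible of dimension 3, with multiplicity 3. Total dimension 3*1*1 + 1*3*3 = 12 = |G|.

Explanation: General theorem: in the regular representation of a finite group G, each irreducible appears with multiplicity equal to its dimension. Check: dim(rho_reg) = sum d_i^2 = 1 + 1 + 1 + 9 = 12 = |G|.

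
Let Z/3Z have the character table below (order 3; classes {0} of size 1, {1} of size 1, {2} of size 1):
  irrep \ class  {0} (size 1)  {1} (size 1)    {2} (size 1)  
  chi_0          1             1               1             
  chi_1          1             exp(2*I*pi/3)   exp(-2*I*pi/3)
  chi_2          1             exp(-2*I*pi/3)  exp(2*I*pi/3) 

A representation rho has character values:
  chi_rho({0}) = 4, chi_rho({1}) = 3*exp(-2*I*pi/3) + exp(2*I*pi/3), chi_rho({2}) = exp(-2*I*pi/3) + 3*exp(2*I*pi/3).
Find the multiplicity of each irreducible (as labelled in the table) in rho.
Multiplicities: chi_0: 0, chi_1: 1, chi_2: 3.

Justification: Use <chi_rho, chi> = (1/|G|) sum_C |C| * chi_rho(C) * conj(chi(C)) with |G| = 3 for each irreducible chi in the table:
  <chi_rho, chi_0> = (1/3)[1*(4)*conj(1) + 1*(3*exp(-2*I*pi/3) + exp(2*I*pi/3))*conj(1) + 1*(exp(-2*I*pi/3) + 3*exp(2*I*pi/3))*conj(1)]
      = (1/3)[(4) + (3*exp(-2*I*pi/3) + exp(2*I*pi/3)) + (exp(-2*I*pi/3) + 3*exp(2*I*pi/3))] = 0/3 = 0
  <chi_rho, chi_1> = (1/3)[1*(4)*conj(1) + 1*(3*exp(-2*I*pi/3) + exp(2*I*pi/3))*conj(exp(2*I*pi/3)) + 1*(exp(-2*I*pi/3) + 3*exp(2*I*pi/3))*conj(exp(-2*I*pi/3))]
      = (1/3)[(4) + (1 + 3*exp(2*I*pi/3)) + (1 + 3*exp(-2*I*pi/3))] = 3/3 = 1
  <chi_rho, chi_2> = (1/3)[1*(4)*conj(1) + 1*(3*exp(-2*I*pi/3) + exp(2*I*pi/3))*conj(exp(-2*I*pi/3)) + 1*(exp(-2*I*pi/3) + 3*exp(2*I*pi/3))*conj(exp(2*I*pi/3))]
      = (1/3)[(4) + (3 + exp(-2*I*pi/3)) + (3 + exp(2*I*pi/3))] = 9/3 = 3
(Exp terms are combined using exp(i*s)*conj(exp(i*t)) = exp(i*(s-t)), and sums of them are collapsed using the identity that for every m > 1 the m distinct m-th roots of unity sum to 0, e.g. 1 + exp(2*I*pi/3) + exp(-2*I*pi/3) = 0.)
Dimension check: dim(rho) = sum (mult * dim) = 0*1 + 1*1 + 3*1 = 4 = chi_rho(e) = 4.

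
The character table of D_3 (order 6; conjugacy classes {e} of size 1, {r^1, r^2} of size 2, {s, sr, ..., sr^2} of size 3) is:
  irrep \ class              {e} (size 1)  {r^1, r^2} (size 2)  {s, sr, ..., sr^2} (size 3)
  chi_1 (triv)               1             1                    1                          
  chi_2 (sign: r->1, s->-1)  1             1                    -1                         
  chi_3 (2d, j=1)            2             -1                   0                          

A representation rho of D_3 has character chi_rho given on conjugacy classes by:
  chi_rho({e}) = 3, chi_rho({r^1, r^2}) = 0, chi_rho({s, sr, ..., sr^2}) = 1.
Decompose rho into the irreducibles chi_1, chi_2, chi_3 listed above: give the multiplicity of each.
Multiplicities: chi_1: 1, chi_2: 0, chi_3: 1.

Why: Use <chi_rho, chi> = (1/|G|) sum_C |C| * chi_rho(C) * conj(chi(C)) with |G| = 6 for each irreducible chi in the table:
  <chi_rho, chi_1> = (1/6)[1*(3)*conj(1) + 2*(0)*conj(1) + 3*(1)*conj(1)]
      = (1/6)[(3) + (0) + (3)] = 6/6 = 1
  <chi_rho, chi_2> = (1/6)[1*(3)*conj(1) + 2*(0)*conj(1) + 3*(1)*conj(-1)]
      = (1/6)[(3) + (0) + (-3)] = 0/6 = 0
  <chi_rho, chi_3> = (1/6)[1*(3)*conj(2) + 2*(0)*conj(-1) + 3*(1)*conj(0)]
      = (1/6)[(6) + (0) + (0)] = 6/6 = 1
Dimension check: dim(rho) = sum (mult * dim) = 1*1 + 0*1 + 1*2 = 3 = chi_rho(e) = 3.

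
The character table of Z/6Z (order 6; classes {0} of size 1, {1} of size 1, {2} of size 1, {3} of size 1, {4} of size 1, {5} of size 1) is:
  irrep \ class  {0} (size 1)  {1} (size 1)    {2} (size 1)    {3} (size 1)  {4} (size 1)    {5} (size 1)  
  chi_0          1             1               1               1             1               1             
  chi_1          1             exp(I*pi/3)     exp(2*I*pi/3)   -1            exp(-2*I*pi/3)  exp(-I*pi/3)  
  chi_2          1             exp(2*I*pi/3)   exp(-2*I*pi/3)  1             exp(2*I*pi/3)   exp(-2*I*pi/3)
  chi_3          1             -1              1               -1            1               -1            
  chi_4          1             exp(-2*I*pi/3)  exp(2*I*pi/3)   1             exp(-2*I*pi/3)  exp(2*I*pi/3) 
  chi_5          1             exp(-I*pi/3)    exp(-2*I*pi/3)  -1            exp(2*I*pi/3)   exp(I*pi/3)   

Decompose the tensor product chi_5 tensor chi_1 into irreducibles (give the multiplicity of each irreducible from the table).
chi_5 tensor chi_1 = chi_0 (all other irreducibles have multiplicity 0).

Working: The character of a tensor product is the pointwise product (chi_5 * chi_1)(C) = chi_5(C) * chi_1(C):
  {0}: (1)*(1), {1}: (exp(-I*pi/3))*(exp(I*pi/3)), {2}: (exp(-2*I*pi/3))*(exp(2*I*pi/3)), {3}: (-1)*(-1), {4}: (exp(2*I*pi/3))*(exp(-2*I*pi/3)), {5}: (exp(I*pi/3))*(exp(-I*pi/3))
so (chi_5 * chi_1) takes values
  {0} -> 1, {1} -> 1, {2} -> 1, {3} -> 1, {4} -> 1, {5} -> 1.
Now take the inner product of this character with each irreducible chi from the table, <chi_5*chi_1, chi> = (1/6) sum_C |C| (chi_5*chi_1)(C) conj(chi(C)):
  <chi_5*chi_1, chi_0> = (1/6)[1*(1)*conj(1) + 1*(1)*conj(1) + 1*(1)*conj(1) + 1*(1)*conj(1) + 1*(1)*conj(1) + 1*(1)*conj(1)]
      = (1/6)[(1) + (1) + (1) + (1) + (1) + (1)] = 6/6 = 1
  <chi_5*chi_1, chi_1> = (1/6)[1*(1)*conj(1) + 1*(1)*conj(exp(I*pi/3)) + 1*(1)*conj(exp(2*I*pi/3)) + 1*(1)*conj(-1) + 1*(1)*conj(exp(-2*I*pi/3)) + 1*(1)*conj(exp(-I*pi/3))]
      = (1/6)[(1) + (exp(-I*pi/3)) + (exp(-2*I*pi/3)) + (-1) + (exp(2*I*pi/3)) + (exp(I*pi/3))] = 0/6 = 0
  <chi_5*chi_1, chi_2> = (1/6)[1*(1)*conj(1) + 1*(1)*conj(exp(2*I*pi/3)) + 1*(1)*conj(exp(-2*I*pi/3)) + 1*(1)*conj(1) + 1*(1)*conj(exp(2*I*pi/3)) + 1*(1)*conj(exp(-2*I*pi/3))]
      = (1/6)[(1) + (exp(-2*I*pi/3)) + (exp(2*I*pi/3)) + (1) + (exp(-2*I*pi/3)) + (exp(2*I*pi/3))] = 0/6 = 0
  <chi_5*chi_1, chi_3> = (1/6)[1*(1)*conj(1) + 1*(1)*conj(-1) + 1*(1)*conj(1) + 1*(1)*conj(-1) + 1*(1)*conj(1) + 1*(1)*conj(-1)]
      = (1/6)[(1) + (-1) + (1) + (-1) + (1) + (-1)] = 0/6 = 0
  <chi_5*chi_1, chi_4> = (1/6)[1*(1)*conj(1) + 1*(1)*conj(exp(-2*I*pi/3)) + 1*(1)*conj(exp(2*I*pi/3)) + 1*(1)*conj(1) + 1*(1)*conj(exp(-2*I*pi/3)) + 1*(1)*conj(exp(2*I*pi/3))]
      = (1/6)[(1) + (exp(2*I*pi/3)) + (exp(-2*I*pi/3)) + (1) + (exp(2*I*pi/3)) + (exp(-2*I*pi/3))] = 0/6 = 0
  <chi_5*chi_1, chi_5> = (1/6)[1*(1)*conj(1) + 1*(1)*conj(exp(-I*pi/3)) + 1*(1)*conj(exp(-2*I*pi/3)) + 1*(1)*conj(-1) + 1*(1)*conj(exp(2*I*pi/3)) + 1*(1)*conj(exp(I*pi/3))]
      = (1/6)[(1) + (exp(I*pi/3)) + (exp(2*I*pi/3)) + (-1) + (exp(-2*I*pi/3)) + (exp(-I*pi/3))] = 0/6 = 0
(Exp terms are combined using exp(i*s)*conj(exp(i*t)) = exp(i*(s-t)), and sums of them are collapsed using the identity that for every m > 1 the m distinct m-th roots of unity sum to 0, e.g. 1 + exp(2*I*pi/3) + exp(-2*I*pi/3) = 0.)
Hence the multiplicities are chi_0: 1. Dimension check: dim(chi_5)*dim(chi_1) = 1*1 = 1 and sum (mult * dim) = 1*1 = 1.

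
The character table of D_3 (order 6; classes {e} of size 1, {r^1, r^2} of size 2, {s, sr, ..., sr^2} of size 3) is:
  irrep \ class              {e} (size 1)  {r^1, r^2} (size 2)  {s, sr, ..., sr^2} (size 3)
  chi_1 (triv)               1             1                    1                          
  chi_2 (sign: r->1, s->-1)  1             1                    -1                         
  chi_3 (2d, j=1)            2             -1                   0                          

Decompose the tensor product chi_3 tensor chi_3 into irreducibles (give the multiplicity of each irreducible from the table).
chi_3 tensor chi_3 = chi_1 + chi_2 + chi_3 (all other irreducibles have multiplicity 0).

Justification: The character of a tensor product is the pointwise product (chi_3 * chi_3)(C) = chi_3(C) * chi_3(C):
  {e}: (2)*(2), {r^1, r^2}: (-1)*(-1), {s, sr, ..., sr^2}: (0)*(0)
so (chi_3 * chi_3) takes values
  {e} -> 4, {r^1, r^2} -> 1, {s, sr, ..., sr^2} -> 0.
Now take the inner product of this character with each irreducible chi from the table, <chi_3*chi_3, chi> = (1/6) sum_C |C| (chi_3*chi_3)(C) conj(chi(C)):
  <chi_3*chi_3, chi_1> = (1/6)[1*(4)*conj(1) + 2*(1)*conj(1) + 3*(0)*conj(1)]
      = (1/6)[(4) + (2) + (0)] = 6/6 = 1
  <chi_3*chi_3, chi_2> = (1/6)[1*(4)*conj(1) + 2*(1)*conj(1) + 3*(0)*conj(-1)]
      = (1/6)[(4) + (2) + (0)] = 6/6 = 1
  <chi_3*chi_3, chi_3> = (1/6)[1*(4)*conj(2) + 2*(1)*conj(-1) + 3*(0)*conj(0)]
      = (1/6)[(8) + (-2) + (0)] = 6/6 = 1
Hence the multiplicities are chi_1: 1, chi_2: 1, chi_3: 1. Dimension check: dim(chi_3)*dim(chi_3) = 2*2 = 4 and sum (mult * dim) = 1*1 + 1*1 + 1*2 = 4.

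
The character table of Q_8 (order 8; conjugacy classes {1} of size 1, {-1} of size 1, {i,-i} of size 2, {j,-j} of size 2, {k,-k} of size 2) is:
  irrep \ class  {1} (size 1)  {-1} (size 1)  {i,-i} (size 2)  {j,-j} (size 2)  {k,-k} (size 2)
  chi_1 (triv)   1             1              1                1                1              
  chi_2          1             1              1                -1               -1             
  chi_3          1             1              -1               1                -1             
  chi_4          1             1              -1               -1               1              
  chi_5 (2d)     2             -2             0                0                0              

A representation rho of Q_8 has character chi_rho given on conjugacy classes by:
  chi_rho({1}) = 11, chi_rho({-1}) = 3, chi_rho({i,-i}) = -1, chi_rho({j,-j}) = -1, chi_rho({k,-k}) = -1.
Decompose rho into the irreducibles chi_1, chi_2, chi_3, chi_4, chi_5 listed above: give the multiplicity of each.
Multiplicities: chi_1: 1, chi_2: 2, chi_3: 2, chi_4: 2, chi_5: 2.

Why: Use <chi_rho, chi> = (1/|G|) sum_C |C| * chi_rho(C) * conj(chi(C)) with |G| = 8 for each irreducible chi in the table:
  <chi_rho, chi_1> = (1/8)[1*(11)*conj(1) + 1*(3)*conj(1) + 2*(-1)*conj(1) + 2*(-1)*conj(1) + 2*(-1)*conj(1)]
      = (1/8)[(11) + (3) + (-2) + (-2) + (-2)] = 8/8 = 1
  <chi_rho, chi_2> = (1/8)[1*(11)*conj(1) + 1*(3)*conj(1) + 2*(-1)*conj(1) + 2*(-1)*conj(-1) + 2*(-1)*conj(-1)]
      = (1/8)[(11) + (3) + (-2) + (2) + (2)] = 16/8 = 2
  <chi_rho, chi_3> = (1/8)[1*(11)*conj(1) + 1*(3)*conj(1) + 2*(-1)*conj(-1) + 2*(-1)*conj(1) + 2*(-1)*conj(-1)]
      = (1/8)[(11) + (3) + (2) + (-2) + (2)] = 16/8 = 2
  <chi_rho, chi_4> = (1/8)[1*(11)*conj(1) + 1*(3)*conj(1) + 2*(-1)*conj(-1) + 2*(-1)*conj(-1) + 2*(-1)*conj(1)]
      = (1/8)[(11) + (3) + (2) + (2) + (-2)] = 16/8 = 2
  <chi_rho, chi_5> = (1/8)[1*(11)*conj(2) + 1*(3)*conj(-2) + 2*(-1)*conj(0) + 2*(-1)*conj(0) + 2*(-1)*conj(0)]
      = (1/8)[(22) + (-6) + (0) + (0) + (0)] = 16/8 = 2
Dimension check: dim(rho) = sum (mult * dim) = 1*1 + 2*1 + 2*1 + 2*1 + 2*2 = 11 = chi_rho(e) = 11.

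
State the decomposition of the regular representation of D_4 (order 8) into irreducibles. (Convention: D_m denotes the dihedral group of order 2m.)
Each irreducible V_i of dimension d_i appears with multiplicity d_i, i.e. rho_reg = (direct sum over all irreducibles V_i) d_i V_i. The irreducible dimensions for D_4 are 1, 1, 1, 1, 2: 4 irreducibles of dimension 1, each with multiplicity 1; 1 irreducible of dimension 2, with multiplicity 2. Total dimension 4*1*1 + 1*2*2 = 8 = |G|.

Working: General theorem: in the regular representation of a finite group G, each irreducible appears with multiplicity equal to its dimension. Check: dim(rho_reg) = sum d_i^2 = 1 + 1 + 1 + 1 + 4 = 8 = |G|.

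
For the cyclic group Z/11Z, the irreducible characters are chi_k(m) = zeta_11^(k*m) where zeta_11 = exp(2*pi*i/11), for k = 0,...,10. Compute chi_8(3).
chi_8(3) = zeta_11^24 = exp(4*I*pi/11)

Solution. chi_8(3) = zeta_11^(8*3) = zeta_11^24. Since zeta_11^11 = 1, this equals zeta_11^2 = exp(2*pi*i*2/11) = exp(4*I*pi/11).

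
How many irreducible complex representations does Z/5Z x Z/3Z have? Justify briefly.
15

Argument: The number of irreducible complex representations of a finite group equals its number of conjugacy classes. Z/5Z x Z/3Z is abelian of order 15, so every element is its own conjugacy class: 15 classes, so Z/5Z x Z/3Z (order 15) has exactly 15 irreducible complex representations.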